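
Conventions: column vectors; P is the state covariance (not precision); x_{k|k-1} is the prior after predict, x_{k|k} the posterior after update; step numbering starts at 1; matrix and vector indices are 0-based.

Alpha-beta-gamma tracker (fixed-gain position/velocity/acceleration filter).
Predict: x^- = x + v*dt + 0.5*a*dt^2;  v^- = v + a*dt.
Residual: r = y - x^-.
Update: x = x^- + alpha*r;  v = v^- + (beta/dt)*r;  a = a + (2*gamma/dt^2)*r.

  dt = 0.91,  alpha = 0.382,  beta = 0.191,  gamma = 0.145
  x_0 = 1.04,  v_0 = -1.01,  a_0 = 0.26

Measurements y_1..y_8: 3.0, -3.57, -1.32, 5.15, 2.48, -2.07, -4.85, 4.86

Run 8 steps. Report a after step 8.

step 1: x_pred=0.2286  r=2.7714  x^+=1.2872  v^+=-0.1917  a^+=1.2306
step 2: x_pred=1.6223  r=-5.1923  x^+=-0.3612  v^+=-0.1617  a^+=-0.5878
step 3: x_pred=-0.7517  r=-0.5683  x^+=-0.9688  v^+=-0.8159  a^+=-0.7868
step 4: x_pred=-2.0370  r=7.1870  x^+=0.7084  v^+=-0.0234  a^+=1.7301
step 5: x_pred=1.4035  r=1.0765  x^+=1.8147  v^+=1.7769  a^+=2.1071
step 6: x_pred=4.3041  r=-6.3741  x^+=1.8692  v^+=2.3565  a^+=-0.1252
step 7: x_pred=3.9618  r=-8.8118  x^+=0.5957  v^+=0.3931  a^+=-3.2110
step 8: x_pred=-0.3761  r=5.2361  x^+=1.6241  v^+=-1.4299  a^+=-1.3774

a_post = -1.3774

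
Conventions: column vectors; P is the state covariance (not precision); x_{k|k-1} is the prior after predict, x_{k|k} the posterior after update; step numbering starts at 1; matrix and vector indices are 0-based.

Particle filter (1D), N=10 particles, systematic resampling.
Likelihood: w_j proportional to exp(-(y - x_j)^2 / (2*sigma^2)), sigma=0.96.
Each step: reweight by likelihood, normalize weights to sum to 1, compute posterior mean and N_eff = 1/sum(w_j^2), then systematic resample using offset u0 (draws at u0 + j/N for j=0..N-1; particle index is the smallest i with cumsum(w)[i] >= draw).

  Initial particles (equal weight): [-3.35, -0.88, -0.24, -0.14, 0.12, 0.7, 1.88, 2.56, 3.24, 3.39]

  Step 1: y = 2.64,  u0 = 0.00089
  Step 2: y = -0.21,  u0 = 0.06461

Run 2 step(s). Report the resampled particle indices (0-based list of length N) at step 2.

resampled_idx = [0, 0, 0, 0, 0, 0, 0, 0, 1, 3]

step 1: w=[0.0000, 0.0003, 0.0032, 0.0043, 0.0092, 0.0373, 0.2103, 0.2867, 0.2366, 0.2120]  mean=2.6402  Neff=4.3696  idx=[2, 6, 6, 7, 7, 7, 8, 8, 9, 9]
step 2: w=[0.8073, 0.0755, 0.0755, 0.0126, 0.0126, 0.0126, 0.0013, 0.0013, 0.0007, 0.0007]  mean=0.1998  Neff=1.5069  idx=[0, 0, 0, 0, 0, 0, 0, 0, 1, 3]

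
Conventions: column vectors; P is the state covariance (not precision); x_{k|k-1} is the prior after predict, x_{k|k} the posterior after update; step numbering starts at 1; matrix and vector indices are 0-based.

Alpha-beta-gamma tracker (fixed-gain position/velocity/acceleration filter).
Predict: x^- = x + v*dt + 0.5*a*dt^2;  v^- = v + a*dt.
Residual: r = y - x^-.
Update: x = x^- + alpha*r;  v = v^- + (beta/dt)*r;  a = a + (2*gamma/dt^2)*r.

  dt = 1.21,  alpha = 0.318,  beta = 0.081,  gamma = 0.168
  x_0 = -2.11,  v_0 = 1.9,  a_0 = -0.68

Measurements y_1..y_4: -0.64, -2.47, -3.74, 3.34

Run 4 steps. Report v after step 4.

v_post = -3.5169

step 1: x_pred=-0.3088  r=-0.3312  x^+=-0.4141  v^+=1.0550  a^+=-0.7560
step 2: x_pred=0.3090  r=-2.7790  x^+=-0.5747  v^+=-0.0458  a^+=-1.3938
step 3: x_pred=-1.6504  r=-2.0896  x^+=-2.3149  v^+=-1.8721  a^+=-1.8733
step 4: x_pred=-5.9515  r=9.2915  x^+=-2.9968  v^+=-3.5169  a^+=0.2590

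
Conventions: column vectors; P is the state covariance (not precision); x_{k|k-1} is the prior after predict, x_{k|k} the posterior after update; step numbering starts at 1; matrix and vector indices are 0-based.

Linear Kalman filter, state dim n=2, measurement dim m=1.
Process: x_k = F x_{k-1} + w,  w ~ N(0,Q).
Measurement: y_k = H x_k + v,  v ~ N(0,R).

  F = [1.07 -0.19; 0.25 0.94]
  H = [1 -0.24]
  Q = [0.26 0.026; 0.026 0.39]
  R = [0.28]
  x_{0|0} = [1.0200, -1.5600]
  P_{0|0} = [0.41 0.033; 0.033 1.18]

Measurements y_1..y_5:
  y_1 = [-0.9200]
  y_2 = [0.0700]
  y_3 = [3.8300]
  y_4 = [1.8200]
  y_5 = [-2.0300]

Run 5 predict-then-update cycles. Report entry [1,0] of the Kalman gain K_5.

step 1: x^-=[1.3878, -1.2114]  P^-=[0.7586 -0.0434; -0.0434 1.4738]  S=[1.1443]  K=[0.6720; -0.3471]  nu=[-2.5985]  x^+=[-0.3585, -0.3095]  P^+=[0.2418 0.2234; 0.2234 1.3359]
step 2: x^-=[-0.3248, -0.3806]  P^-=[0.4942 0.0662; 0.0662 1.6906]  S=[0.8398]  K=[0.5696; -0.4043]  nu=[0.3034]  x^+=[-0.1519, -0.5033]  P^+=[0.2218 0.2596; 0.2596 1.5533]
step 3: x^-=[-0.0670, -0.5110]  P^-=[0.4644 0.0567; 0.0567 1.8984]  S=[0.8266]  K=[0.5454; -0.4826]  nu=[3.7743]  x^+=[1.9916, -2.3327]  P^+=[0.2185 0.2743; 0.2743 1.7058]
step 4: x^-=[2.5743, -1.6948]  P^-=[0.4603 0.0426; 0.0426 2.0398]  S=[0.8373]  K=[0.5375; -0.5338]  nu=[-1.1610]  x^+=[1.9502, -1.0751]  P^+=[0.2184 0.2828; 0.2828 1.8013]
step 5: x^-=[2.2910, -0.5230]  P^-=[0.4600 0.0338; 0.0338 2.1282]  S=[0.8464]  K=[0.5339; -0.5636]  nu=[-4.4465]  x^+=[-0.0832, 1.9828]  P^+=[0.2187 0.2885; 0.2885 1.8594]

K[1,0] = -0.5636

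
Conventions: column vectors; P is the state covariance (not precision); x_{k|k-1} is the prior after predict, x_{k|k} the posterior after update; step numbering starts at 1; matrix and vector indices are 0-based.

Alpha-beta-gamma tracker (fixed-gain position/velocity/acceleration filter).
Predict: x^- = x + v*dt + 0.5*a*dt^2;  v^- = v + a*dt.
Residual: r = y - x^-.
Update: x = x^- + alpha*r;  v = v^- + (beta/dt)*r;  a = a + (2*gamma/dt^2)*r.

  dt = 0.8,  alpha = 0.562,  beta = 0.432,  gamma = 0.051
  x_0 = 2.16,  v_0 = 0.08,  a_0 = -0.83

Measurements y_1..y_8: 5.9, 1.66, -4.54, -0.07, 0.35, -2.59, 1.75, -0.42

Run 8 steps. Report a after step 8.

step 1: x_pred=1.9584  r=3.9416  x^+=4.1736  v^+=1.5445  a^+=-0.2018
step 2: x_pred=5.3446  r=-3.6846  x^+=3.2738  v^+=-0.6067  a^+=-0.7890
step 3: x_pred=2.5360  r=-7.0760  x^+=-1.4407  v^+=-5.0589  a^+=-1.9168
step 4: x_pred=-6.1012  r=6.0312  x^+=-2.7117  v^+=-3.3355  a^+=-0.9556
step 5: x_pred=-5.6859  r=6.0359  x^+=-2.2937  v^+=-0.8406  a^+=0.0064
step 6: x_pred=-2.9641  r=0.3741  x^+=-2.7539  v^+=-0.6334  a^+=0.0660
step 7: x_pred=-3.2395  r=4.9895  x^+=-0.4354  v^+=2.1137  a^+=0.8612
step 8: x_pred=1.5312  r=-1.9512  x^+=0.4346  v^+=1.7491  a^+=0.5503

a_post = 0.5503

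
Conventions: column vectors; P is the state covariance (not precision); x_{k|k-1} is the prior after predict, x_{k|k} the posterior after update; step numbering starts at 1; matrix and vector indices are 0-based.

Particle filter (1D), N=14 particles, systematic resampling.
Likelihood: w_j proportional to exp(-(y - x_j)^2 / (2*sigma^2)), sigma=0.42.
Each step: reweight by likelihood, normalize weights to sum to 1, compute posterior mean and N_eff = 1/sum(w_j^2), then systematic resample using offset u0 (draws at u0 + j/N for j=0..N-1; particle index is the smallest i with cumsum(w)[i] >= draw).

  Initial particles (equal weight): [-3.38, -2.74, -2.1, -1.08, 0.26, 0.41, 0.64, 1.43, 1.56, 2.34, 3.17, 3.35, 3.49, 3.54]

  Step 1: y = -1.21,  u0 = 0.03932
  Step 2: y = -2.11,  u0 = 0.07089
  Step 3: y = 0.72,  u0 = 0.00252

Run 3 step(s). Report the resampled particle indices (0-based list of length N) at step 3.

step 1: w=[0.0000, 0.0012, 0.0996, 0.8965, 0.0021, 0.0006, 0.0001, 0.0000, 0.0000, 0.0000, 0.0000, 0.0000, 0.0000, 0.0000]  mean=-1.1800  Neff=1.2291  idx=[2, 3, 3, 3, 3, 3, 3, 3, 3, 3, 3, 3, 3, 3]
step 2: w=[0.6087, 0.0301, 0.0301, 0.0301, 0.0301, 0.0301, 0.0301, 0.0301, 0.0301, 0.0301, 0.0301, 0.0301, 0.0301, 0.0301]  mean=-1.7009  Neff=2.6158  idx=[0, 0, 0, 0, 0, 0, 0, 0, 2, 4, 6, 9, 11, 13]
step 3: w=[0.0000, 0.0000, 0.0000, 0.0000, 0.0000, 0.0000, 0.0000, 0.0000, 0.1667, 0.1667, 0.1667, 0.1667, 0.1667, 0.1667]  mean=-1.0800  Neff=6.0000  idx=[8, 8, 8, 9, 9, 10, 10, 11, 11, 11, 12, 12, 13, 13]

resampled_idx = [8, 8, 8, 9, 9, 10, 10, 11, 11, 11, 12, 12, 13, 13]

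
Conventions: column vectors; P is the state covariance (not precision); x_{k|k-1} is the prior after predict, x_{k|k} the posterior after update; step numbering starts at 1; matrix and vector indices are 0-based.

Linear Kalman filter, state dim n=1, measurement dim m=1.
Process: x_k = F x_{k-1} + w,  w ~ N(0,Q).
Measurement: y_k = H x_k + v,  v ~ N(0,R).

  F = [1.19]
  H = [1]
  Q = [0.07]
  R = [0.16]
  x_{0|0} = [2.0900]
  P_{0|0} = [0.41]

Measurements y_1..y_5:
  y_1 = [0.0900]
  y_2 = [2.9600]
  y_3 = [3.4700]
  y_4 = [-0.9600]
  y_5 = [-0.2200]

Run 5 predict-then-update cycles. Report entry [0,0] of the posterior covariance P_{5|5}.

P_post[0,0] = 0.0880

step 1: x^-=[2.4871]  P^-=[0.6506]  S=[0.8106]  K=[0.8026]  nu=[-2.3971]  x^+=[0.5632]  P^+=[0.1284]
step 2: x^-=[0.6701]  P^-=[0.2519]  S=[0.4119]  K=[0.6115]  nu=[2.2899]  x^+=[2.0704]  P^+=[0.0978]
step 3: x^-=[2.4638]  P^-=[0.2086]  S=[0.3686]  K=[0.5659]  nu=[1.0062]  x^+=[3.0332]  P^+=[0.0905]
step 4: x^-=[3.6095]  P^-=[0.1982]  S=[0.3582]  K=[0.5533]  nu=[-4.5695]  x^+=[1.0810]  P^+=[0.0885]
step 5: x^-=[1.2864]  P^-=[0.1954]  S=[0.3554]  K=[0.5498]  nu=[-1.5064]  x^+=[0.4582]  P^+=[0.0880]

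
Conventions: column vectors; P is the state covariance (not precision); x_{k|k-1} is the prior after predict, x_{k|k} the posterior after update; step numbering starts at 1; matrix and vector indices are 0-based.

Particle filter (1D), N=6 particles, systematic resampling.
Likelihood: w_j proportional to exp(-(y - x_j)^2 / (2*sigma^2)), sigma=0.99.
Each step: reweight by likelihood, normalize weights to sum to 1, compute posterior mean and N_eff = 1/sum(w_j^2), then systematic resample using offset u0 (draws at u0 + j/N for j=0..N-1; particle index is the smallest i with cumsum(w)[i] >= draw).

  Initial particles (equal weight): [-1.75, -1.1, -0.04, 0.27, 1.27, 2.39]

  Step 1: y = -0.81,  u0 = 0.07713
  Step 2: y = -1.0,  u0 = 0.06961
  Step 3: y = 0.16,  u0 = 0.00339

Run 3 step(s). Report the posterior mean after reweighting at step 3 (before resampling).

post_mean = -0.4363

step 1: w=[0.2123, 0.3192, 0.2462, 0.1838, 0.0367, 0.0018]  mean=-0.6321  Neff=4.1198  idx=[0, 1, 1, 2, 2, 3]
step 2: w=[0.1694, 0.2246, 0.2246, 0.1411, 0.1411, 0.0992]  mean=-0.7752  Neff=5.5786  idx=[0, 1, 2, 2, 3, 5]
step 3: w=[0.0449, 0.1284, 0.1284, 0.1284, 0.2829, 0.2869]  mean=-0.4363  Neff=4.6763  idx=[0, 1, 3, 4, 4, 5]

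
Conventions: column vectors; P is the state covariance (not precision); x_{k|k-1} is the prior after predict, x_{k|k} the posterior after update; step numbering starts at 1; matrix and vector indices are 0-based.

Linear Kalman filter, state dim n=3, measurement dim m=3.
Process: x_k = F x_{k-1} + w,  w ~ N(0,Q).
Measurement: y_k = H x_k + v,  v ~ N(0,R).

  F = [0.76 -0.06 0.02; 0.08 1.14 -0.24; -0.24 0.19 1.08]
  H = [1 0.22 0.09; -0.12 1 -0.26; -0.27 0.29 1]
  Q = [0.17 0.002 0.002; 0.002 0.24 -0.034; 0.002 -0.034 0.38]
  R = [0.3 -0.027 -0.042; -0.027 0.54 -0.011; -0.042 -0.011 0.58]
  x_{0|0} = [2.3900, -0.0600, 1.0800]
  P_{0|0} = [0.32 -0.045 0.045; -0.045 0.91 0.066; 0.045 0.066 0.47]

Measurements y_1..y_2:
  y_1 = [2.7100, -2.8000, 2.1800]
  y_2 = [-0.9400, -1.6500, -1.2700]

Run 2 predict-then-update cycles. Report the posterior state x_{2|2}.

step 1: x^-=[1.8416, -0.1364, 0.5814]  P^-=[0.3636 -0.0875 -0.0310; -0.0875 1.4057 0.1315; -0.0310 0.1315 0.9874]  S=[0.7008 0.1431 0.0203; 0.1431 1.9684 0.3015; 0.0203 0.3015 1.8188]  K=[0.5075 -0.0877 -0.0761; 0.1933 0.6577 0.1982; 0.1399 -0.1629 0.5939]  nu=[0.8461, -2.2914, 2.1354]  x^+=[2.3096, -1.0566, 2.3411]  P^+=[0.1677 -0.0420 -0.0070; -0.0420 0.3400 -0.0103; -0.0070 -0.0103 0.3415]
step 2: x^-=[1.8655, -1.5816, 1.7733]  P^-=[0.2719 -0.0480 -0.0369; -0.0480 0.7009 -0.0545; -0.0369 -0.0545 0.8034]  S=[0.5824 0.0373 -0.0588; 0.0373 1.3367 -0.0417; -0.0588 -0.0417 1.4580]  K=[0.4403 -0.0676 -0.0693; 0.1529 0.5391 0.1325; 0.1069 -0.1797 0.5462]  nu=[-2.6171, 0.6165, -2.0810]  x^+=[0.8158, -1.9251, 0.2460]  P^+=[0.1449 -0.0327 -0.0094; -0.0327 0.2754 -0.0242; -0.0094 -0.0242 0.3188]

x_post = [0.8158, -1.9251, 0.2460]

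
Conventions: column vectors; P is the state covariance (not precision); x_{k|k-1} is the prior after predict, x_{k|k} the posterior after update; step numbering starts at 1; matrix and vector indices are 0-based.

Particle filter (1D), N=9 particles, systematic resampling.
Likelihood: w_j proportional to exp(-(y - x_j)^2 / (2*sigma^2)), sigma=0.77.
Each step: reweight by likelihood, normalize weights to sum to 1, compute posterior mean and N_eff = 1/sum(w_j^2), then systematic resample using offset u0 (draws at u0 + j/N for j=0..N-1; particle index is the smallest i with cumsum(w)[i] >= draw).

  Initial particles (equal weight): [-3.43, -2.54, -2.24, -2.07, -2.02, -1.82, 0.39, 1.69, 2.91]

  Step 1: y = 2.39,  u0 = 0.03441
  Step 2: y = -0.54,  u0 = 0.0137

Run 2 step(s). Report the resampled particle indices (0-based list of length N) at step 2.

step 1: w=[0.0000, 0.0000, 0.0000, 0.0000, 0.0000, 0.0000, 0.0230, 0.4434, 0.5336]  mean=2.3111  Neff=2.0752  idx=[7, 7, 7, 7, 8, 8, 8, 8, 8]
step 2: w=[0.2491, 0.2491, 0.2491, 0.2491, 0.0007, 0.0007, 0.0007, 0.0007, 0.0007]  mean=1.6944  Neff=4.0290  idx=[0, 0, 0, 1, 1, 2, 2, 3, 3]

resampled_idx = [0, 0, 0, 1, 1, 2, 2, 3, 3]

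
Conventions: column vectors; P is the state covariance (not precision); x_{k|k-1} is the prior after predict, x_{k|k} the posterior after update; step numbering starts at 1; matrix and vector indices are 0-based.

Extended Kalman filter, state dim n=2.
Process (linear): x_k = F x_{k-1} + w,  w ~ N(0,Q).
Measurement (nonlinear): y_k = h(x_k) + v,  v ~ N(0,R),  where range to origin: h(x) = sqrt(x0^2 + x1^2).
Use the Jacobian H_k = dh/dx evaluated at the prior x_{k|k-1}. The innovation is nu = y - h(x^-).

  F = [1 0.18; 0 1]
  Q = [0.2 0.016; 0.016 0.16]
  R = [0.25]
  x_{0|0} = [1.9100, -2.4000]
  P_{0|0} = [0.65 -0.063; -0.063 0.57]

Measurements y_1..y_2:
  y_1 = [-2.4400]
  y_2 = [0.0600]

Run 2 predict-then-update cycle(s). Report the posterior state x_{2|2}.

step 1: x^-=[1.4780, -2.4000]  P^-=[0.8458 0.0556; 0.0556 0.7300]  H_jac=[0.5244 -0.8515]  S=[0.9622]  K=[0.4117; -0.6157]  nu=[-5.2586]  x^+=[-0.6872, 0.8378]  P^+=[0.6827 0.2995; 0.2995 0.3652]
step 2: x^-=[-0.5364, 0.8378]  P^-=[1.0023 0.3813; 0.3813 0.5252]  H_jac=[-0.5392 0.8422]  S=[0.5677]  K=[-0.3864; 0.4171]  nu=[-0.9348]  x^+=[-0.1752, 0.4479]  P^+=[0.9176 0.4728; 0.4728 0.4265]

x_post = [-0.1752, 0.4479]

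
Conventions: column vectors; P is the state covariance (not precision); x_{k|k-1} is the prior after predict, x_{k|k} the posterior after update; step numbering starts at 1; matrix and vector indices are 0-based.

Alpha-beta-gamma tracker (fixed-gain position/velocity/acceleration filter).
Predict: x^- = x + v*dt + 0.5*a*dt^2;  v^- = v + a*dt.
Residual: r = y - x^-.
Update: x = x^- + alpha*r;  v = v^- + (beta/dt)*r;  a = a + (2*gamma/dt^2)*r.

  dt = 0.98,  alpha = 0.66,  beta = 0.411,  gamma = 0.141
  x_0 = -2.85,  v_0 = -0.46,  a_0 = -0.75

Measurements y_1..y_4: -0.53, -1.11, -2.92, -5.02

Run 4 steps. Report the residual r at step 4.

resid = -2.3892

step 1: x_pred=-3.6610  r=3.1310  x^+=-1.5945  v^+=0.1181  a^+=0.1693
step 2: x_pred=-1.3975  r=0.2875  x^+=-1.2077  v^+=0.4046  a^+=0.2537
step 3: x_pred=-0.6894  r=-2.2306  x^+=-2.1616  v^+=-0.2822  a^+=-0.4012
step 4: x_pred=-2.6308  r=-2.3892  x^+=-4.2077  v^+=-1.6774  a^+=-1.1027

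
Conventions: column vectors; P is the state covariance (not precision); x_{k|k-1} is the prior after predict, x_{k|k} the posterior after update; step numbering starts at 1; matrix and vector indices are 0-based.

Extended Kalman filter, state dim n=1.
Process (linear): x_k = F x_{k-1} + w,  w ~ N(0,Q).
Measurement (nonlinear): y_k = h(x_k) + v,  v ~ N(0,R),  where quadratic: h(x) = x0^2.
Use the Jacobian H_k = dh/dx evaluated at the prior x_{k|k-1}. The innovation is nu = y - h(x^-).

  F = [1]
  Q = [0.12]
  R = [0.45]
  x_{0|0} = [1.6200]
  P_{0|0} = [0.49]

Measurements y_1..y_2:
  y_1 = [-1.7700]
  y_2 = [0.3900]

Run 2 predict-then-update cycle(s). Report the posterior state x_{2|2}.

x_post = [0.4094]

step 1: x^-=[1.6200]  P^-=[0.6100]  H_jac=[3.2400]  S=[6.8535]  K=[0.2884]  nu=[-4.3944]  x^+=[0.3528]  P^+=[0.0401]
step 2: x^-=[0.3528]  P^-=[0.1601]  H_jac=[0.7055]  S=[0.5297]  K=[0.2132]  nu=[0.2656]  x^+=[0.4094]  P^+=[0.1360]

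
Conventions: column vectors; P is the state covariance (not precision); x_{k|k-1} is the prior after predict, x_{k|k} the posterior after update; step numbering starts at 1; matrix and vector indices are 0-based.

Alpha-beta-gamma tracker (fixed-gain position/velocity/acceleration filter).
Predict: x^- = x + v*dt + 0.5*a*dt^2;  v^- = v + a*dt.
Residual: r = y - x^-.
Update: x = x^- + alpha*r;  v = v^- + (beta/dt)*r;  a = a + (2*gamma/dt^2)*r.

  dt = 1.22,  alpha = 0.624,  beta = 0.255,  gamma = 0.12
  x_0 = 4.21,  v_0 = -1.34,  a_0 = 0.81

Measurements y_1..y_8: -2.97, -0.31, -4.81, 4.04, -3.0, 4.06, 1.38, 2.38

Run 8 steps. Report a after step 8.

step 1: x_pred=3.1780  r=-6.1480  x^+=-0.6584  v^+=-1.6368  a^+=-0.1813
step 2: x_pred=-2.7902  r=2.4802  x^+=-1.2426  v^+=-1.3397  a^+=0.2186
step 3: x_pred=-2.7143  r=-2.0957  x^+=-4.0220  v^+=-1.5110  a^+=-0.1193
step 4: x_pred=-5.9543  r=9.9943  x^+=0.2822  v^+=0.4323  a^+=1.4922
step 5: x_pred=1.9201  r=-4.9201  x^+=-1.1500  v^+=1.2245  a^+=0.6989
step 6: x_pred=0.8639  r=3.1961  x^+=2.8583  v^+=2.7451  a^+=1.2142
step 7: x_pred=7.1109  r=-5.7309  x^+=3.5348  v^+=3.0286  a^+=0.2901
step 8: x_pred=7.4456  r=-5.0656  x^+=4.2847  v^+=2.3238  a^+=-0.5267

a_post = -0.5267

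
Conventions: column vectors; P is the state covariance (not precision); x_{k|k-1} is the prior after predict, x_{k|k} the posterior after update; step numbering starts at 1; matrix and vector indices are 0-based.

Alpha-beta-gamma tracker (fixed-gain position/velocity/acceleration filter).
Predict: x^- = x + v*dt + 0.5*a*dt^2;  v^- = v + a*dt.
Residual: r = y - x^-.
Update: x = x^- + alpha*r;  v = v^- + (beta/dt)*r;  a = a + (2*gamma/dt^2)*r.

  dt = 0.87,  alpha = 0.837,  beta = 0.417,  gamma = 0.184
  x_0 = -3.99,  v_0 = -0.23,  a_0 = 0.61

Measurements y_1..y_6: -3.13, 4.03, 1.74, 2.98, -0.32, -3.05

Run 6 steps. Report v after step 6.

v_post = -5.4434

step 1: x_pred=-3.9592  r=0.8292  x^+=-3.2652  v^+=0.6982  a^+=1.0132
step 2: x_pred=-2.2743  r=6.3043  x^+=3.0024  v^+=4.6014  a^+=4.0783
step 3: x_pred=8.5490  r=-6.8090  x^+=2.8499  v^+=4.8858  a^+=0.7678
step 4: x_pred=7.3911  r=-4.4111  x^+=3.6990  v^+=3.4395  a^+=-1.3769
step 5: x_pred=6.1703  r=-6.4903  x^+=0.7379  v^+=-0.8692  a^+=-4.5324
step 6: x_pred=-1.7336  r=-1.3164  x^+=-2.8354  v^+=-5.4434  a^+=-5.1725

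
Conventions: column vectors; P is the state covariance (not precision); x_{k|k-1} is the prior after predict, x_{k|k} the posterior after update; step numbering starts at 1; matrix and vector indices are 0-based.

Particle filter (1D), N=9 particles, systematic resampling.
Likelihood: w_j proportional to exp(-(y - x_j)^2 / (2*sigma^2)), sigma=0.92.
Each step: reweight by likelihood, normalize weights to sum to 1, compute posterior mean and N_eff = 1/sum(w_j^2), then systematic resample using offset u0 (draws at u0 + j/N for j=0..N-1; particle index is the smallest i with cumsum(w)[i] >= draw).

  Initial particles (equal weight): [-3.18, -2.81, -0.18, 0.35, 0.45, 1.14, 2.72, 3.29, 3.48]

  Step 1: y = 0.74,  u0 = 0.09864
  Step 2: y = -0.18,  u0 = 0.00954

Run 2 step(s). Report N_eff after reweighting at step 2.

step 1: w=[0.0000, 0.0002, 0.1726, 0.2601, 0.2707, 0.2589, 0.0281, 0.0061, 0.0034]  mean=0.5845  Neff=4.1917  idx=[2, 3, 3, 3, 4, 4, 5, 5, 6]
step 2: w=[0.1711, 0.1449, 0.1449, 0.1449, 0.1353, 0.1353, 0.0611, 0.0611, 0.0012]  mean=0.3858  Neff=7.3317  idx=[0, 0, 1, 2, 2, 3, 4, 5, 6]

N_eff = 7.3317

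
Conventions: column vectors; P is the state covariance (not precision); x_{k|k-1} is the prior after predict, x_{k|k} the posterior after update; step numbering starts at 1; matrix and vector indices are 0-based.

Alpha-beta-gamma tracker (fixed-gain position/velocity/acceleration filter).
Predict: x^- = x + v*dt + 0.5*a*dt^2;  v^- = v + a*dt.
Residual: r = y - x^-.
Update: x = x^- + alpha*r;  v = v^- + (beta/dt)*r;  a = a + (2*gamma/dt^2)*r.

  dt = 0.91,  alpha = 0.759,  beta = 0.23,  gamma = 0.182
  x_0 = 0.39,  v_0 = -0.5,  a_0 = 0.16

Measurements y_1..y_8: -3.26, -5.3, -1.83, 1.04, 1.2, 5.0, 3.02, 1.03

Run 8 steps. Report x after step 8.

x_post = 3.6558

step 1: x_pred=0.0012  r=-3.2612  x^+=-2.4740  v^+=-1.1787  a^+=-1.2735
step 2: x_pred=-4.0739  r=-1.2261  x^+=-5.0045  v^+=-2.6475  a^+=-1.8124
step 3: x_pred=-8.1641  r=6.3341  x^+=-3.3565  v^+=-2.6958  a^+=0.9718
step 4: x_pred=-5.4074  r=6.4474  x^+=-0.5138  v^+=-0.1820  a^+=3.8058
step 5: x_pred=0.8964  r=0.3036  x^+=1.1268  v^+=3.3581  a^+=3.9393
step 6: x_pred=5.8137  r=-0.8137  x^+=5.1961  v^+=6.7371  a^+=3.5816
step 7: x_pred=12.8098  r=-9.7898  x^+=5.3794  v^+=7.5220  a^+=-0.7216
step 8: x_pred=11.9256  r=-10.8956  x^+=3.6558  v^+=4.1115  a^+=-5.5109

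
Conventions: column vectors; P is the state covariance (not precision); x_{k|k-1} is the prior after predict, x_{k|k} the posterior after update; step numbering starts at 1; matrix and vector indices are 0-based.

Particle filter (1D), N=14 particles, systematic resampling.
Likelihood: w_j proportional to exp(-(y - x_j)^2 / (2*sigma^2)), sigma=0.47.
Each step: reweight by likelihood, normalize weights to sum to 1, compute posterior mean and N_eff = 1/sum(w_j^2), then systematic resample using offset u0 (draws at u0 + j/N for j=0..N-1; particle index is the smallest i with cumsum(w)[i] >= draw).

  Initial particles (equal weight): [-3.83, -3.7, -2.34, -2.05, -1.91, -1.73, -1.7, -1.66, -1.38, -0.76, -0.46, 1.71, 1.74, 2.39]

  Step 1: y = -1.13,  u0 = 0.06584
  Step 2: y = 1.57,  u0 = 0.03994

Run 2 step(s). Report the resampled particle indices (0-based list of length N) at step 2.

resampled_idx = [11, 12, 12, 12, 12, 12, 12, 13, 13, 13, 13, 13, 13, 13]

step 1: w=[0.0000, 0.0000, 0.0094, 0.0382, 0.0655, 0.1150, 0.1245, 0.1375, 0.2254, 0.1905, 0.0940, 0.0000, 0.0000, 0.0000]  mean=-1.3634  Neff=6.6942  idx=[4, 5, 5, 6, 6, 7, 8, 8, 8, 8, 9, 9, 10, 10]
step 2: w=[0.0000, 0.0000, 0.0000, 0.0000, 0.0000, 0.0000, 0.0000, 0.0000, 0.0000, 0.0000, 0.0246, 0.0246, 0.4754, 0.4754]  mean=-0.4748  Neff=2.2069  idx=[11, 12, 12, 12, 12, 12, 12, 13, 13, 13, 13, 13, 13, 13]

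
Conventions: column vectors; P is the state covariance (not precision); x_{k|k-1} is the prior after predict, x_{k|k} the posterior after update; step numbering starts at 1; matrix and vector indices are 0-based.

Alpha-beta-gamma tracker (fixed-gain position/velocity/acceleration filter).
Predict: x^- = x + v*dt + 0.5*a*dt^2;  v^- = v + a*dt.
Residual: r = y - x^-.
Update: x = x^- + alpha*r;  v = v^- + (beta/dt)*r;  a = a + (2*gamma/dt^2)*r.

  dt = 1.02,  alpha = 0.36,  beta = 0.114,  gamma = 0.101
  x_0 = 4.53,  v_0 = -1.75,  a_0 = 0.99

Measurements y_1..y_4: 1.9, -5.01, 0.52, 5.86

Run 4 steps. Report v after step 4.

step 1: x_pred=3.2600  r=-1.3600  x^+=2.7704  v^+=-0.8922  a^+=0.7259
step 2: x_pred=2.2380  r=-7.2480  x^+=-0.3713  v^+=-0.9618  a^+=-0.6813
step 3: x_pred=-1.7067  r=2.2267  x^+=-0.9051  v^+=-1.4079  a^+=-0.2490
step 4: x_pred=-2.4706  r=8.3306  x^+=0.5284  v^+=-0.7307  a^+=1.3685

v_post = -0.7307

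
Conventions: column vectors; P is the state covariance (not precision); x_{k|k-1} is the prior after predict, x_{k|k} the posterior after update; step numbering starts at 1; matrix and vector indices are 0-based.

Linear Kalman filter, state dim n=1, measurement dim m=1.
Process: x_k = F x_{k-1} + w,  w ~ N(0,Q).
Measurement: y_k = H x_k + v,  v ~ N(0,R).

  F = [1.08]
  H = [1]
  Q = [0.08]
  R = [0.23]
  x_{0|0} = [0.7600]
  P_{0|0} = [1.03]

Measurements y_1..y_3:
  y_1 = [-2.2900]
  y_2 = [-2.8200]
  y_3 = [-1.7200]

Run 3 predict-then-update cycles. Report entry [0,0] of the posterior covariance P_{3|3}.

step 1: x^-=[0.8208]  P^-=[1.2814]  S=[1.5114]  K=[0.8478]  nu=[-3.1108]  x^+=[-1.8166]  P^+=[0.1950]
step 2: x^-=[-1.9619]  P^-=[0.3074]  S=[0.5374]  K=[0.5721]  nu=[-0.8581]  x^+=[-2.4528]  P^+=[0.1316]
step 3: x^-=[-2.6490]  P^-=[0.2335]  S=[0.4635]  K=[0.5037]  nu=[0.9290]  x^+=[-2.1810]  P^+=[0.1159]

P_post[0,0] = 0.1159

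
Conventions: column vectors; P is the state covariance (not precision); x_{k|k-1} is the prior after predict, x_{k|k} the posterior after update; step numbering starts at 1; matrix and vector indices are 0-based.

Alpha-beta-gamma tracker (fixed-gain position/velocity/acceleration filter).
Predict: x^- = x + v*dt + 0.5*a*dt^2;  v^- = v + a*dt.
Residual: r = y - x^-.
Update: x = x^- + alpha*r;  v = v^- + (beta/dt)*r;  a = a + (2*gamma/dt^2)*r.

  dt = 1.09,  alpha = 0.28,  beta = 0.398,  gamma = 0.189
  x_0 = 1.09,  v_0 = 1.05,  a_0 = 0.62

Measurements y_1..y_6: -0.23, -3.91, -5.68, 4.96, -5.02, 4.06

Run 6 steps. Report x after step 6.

x_post = -2.5539

step 1: x_pred=2.6028  r=-2.8328  x^+=1.8096  v^+=0.6914  a^+=-0.2813
step 2: x_pred=2.3962  r=-6.3062  x^+=0.6305  v^+=-1.9178  a^+=-2.2876
step 3: x_pred=-2.8189  r=-2.8611  x^+=-3.6200  v^+=-5.4560  a^+=-3.1979
step 4: x_pred=-11.4667  r=16.4267  x^+=-6.8673  v^+=-2.9437  a^+=2.0283
step 5: x_pred=-8.8709  r=3.8509  x^+=-7.7927  v^+=0.6733  a^+=3.2535
step 6: x_pred=-5.1260  r=9.1860  x^+=-2.5539  v^+=7.5738  a^+=6.1761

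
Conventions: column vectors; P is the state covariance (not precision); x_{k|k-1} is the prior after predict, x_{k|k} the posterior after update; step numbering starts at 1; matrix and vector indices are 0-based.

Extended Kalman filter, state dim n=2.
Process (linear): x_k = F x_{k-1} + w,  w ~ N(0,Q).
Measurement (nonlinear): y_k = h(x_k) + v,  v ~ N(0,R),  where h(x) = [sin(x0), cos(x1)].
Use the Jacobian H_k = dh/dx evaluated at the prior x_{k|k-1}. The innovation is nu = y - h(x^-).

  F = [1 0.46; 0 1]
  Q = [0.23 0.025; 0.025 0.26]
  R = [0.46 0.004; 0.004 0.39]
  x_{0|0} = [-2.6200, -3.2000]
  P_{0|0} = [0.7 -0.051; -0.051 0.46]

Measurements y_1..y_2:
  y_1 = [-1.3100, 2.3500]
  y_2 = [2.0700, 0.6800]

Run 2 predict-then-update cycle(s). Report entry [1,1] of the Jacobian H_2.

step 1: x^-=[-4.0920, -3.2000]  P^-=[0.9804 0.1856; 0.1856 0.7200]  H_jac=[-0.5814 0.0000; 0.0000 -0.0584]  S=[0.7914 0.0103; 0.0103 0.3925]  K=[-0.7201 -0.0087; -0.1350 -0.1036]  nu=[-2.1237, 3.3483]  x^+=[-2.5919, -3.2600]  P^+=[0.5699 0.1075; 0.1075 0.7011]
step 2: x^-=[-4.0915, -3.2600]  P^-=[1.0471 0.4550; 0.4550 0.9611]  H_jac=[-0.5818 0.0000; 0.0000 -0.1182]  S=[0.8144 0.0353; 0.0353 0.4034]  K=[-0.7451 -0.0681; -0.3140 -0.2540]  nu=[1.2567, 1.6730]  x^+=[-5.1417, -4.0797]  P^+=[0.5896 0.2501; 0.2501 0.8491]

H_jac[1,1] = -0.1182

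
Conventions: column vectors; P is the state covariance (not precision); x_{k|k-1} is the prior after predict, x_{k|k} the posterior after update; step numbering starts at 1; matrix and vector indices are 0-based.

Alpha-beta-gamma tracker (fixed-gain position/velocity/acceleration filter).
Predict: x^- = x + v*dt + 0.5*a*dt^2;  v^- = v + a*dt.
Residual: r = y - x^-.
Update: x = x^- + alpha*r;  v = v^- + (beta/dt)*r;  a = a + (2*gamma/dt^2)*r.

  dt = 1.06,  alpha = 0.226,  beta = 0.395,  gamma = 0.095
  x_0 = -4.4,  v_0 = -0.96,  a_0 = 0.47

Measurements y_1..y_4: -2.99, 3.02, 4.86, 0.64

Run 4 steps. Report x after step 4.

x_post = 9.1692

step 1: x_pred=-5.1536  r=2.1636  x^+=-4.6646  v^+=0.3444  a^+=0.8359
step 2: x_pred=-3.8299  r=6.8499  x^+=-2.2818  v^+=3.7830  a^+=1.9942
step 3: x_pred=2.8485  r=2.0115  x^+=3.3031  v^+=6.6464  a^+=2.3343
step 4: x_pred=11.6597  r=-11.0197  x^+=9.1692  v^+=5.0144  a^+=0.4709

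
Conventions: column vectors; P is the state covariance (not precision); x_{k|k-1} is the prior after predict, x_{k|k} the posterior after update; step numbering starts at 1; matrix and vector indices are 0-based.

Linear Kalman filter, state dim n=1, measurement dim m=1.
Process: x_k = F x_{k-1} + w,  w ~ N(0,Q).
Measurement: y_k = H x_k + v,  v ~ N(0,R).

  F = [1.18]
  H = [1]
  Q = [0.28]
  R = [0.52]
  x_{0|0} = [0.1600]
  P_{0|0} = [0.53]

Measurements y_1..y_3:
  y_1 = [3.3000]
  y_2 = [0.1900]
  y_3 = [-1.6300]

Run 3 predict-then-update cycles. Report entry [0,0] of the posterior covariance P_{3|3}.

step 1: x^-=[0.1888]  P^-=[1.0180]  S=[1.5380]  K=[0.6619]  nu=[3.1112]  x^+=[2.2481]  P^+=[0.3442]
step 2: x^-=[2.6527]  P^-=[0.7592]  S=[1.2792]  K=[0.5935]  nu=[-2.4627]  x^+=[1.1911]  P^+=[0.3086]
step 3: x^-=[1.4055]  P^-=[0.7097]  S=[1.2297]  K=[0.5771]  nu=[-3.0355]  x^+=[-0.3464]  P^+=[0.3001]

P_post[0,0] = 0.3001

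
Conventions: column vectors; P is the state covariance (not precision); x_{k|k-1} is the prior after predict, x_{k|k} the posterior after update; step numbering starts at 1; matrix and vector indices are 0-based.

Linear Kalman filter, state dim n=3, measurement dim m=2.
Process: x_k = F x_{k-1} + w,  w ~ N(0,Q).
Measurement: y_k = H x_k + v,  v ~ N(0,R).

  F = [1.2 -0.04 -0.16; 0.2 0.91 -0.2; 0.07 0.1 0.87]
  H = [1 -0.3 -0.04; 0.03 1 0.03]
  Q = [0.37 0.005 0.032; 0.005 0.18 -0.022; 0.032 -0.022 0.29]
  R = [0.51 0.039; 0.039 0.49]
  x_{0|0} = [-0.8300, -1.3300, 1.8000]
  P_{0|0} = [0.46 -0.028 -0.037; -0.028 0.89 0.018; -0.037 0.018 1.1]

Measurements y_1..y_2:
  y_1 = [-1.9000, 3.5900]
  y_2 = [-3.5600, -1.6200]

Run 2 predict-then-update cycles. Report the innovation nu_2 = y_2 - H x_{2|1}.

step 1: x^-=[-1.2308, -1.7363, 1.3749]  P^-=[1.0791 0.0954 -0.1284; 0.0954 0.9656 -0.1203; -0.1284 -0.1203 1.1320]  S=[1.6280 -0.1229; -0.1229 1.4559]  K=[0.6591 0.1408; -0.0668 0.6571; -0.0898 -0.0696]  nu=[-1.1351, 5.3220]  x^+=[-1.2297, 1.8366, 1.1066]  P^+=[0.3659 0.0845 -0.0250; 0.0845 0.3190 -0.0702; -0.0250 -0.0702 1.1133]
step 2: x^-=[-1.7261, 1.2040, 1.0603]  P^-=[0.9266 0.2249 -0.1059; 0.2249 0.5616 -0.2327; -0.1059 -0.2327 1.1236]  S=[1.3569 0.1282; 0.1282 1.0528]  K=[0.6210 0.1614; -0.0020 0.5335; -0.0421 -0.1869]  nu=[-1.4302, -2.8041]  x^+=[-3.0669, -0.2890, 1.6447]  P^+=[0.3501 0.0935 -0.0230; 0.0935 0.2623 -0.1250; -0.0230 -0.1250 1.0824]

innov = [-1.4302, -2.8041]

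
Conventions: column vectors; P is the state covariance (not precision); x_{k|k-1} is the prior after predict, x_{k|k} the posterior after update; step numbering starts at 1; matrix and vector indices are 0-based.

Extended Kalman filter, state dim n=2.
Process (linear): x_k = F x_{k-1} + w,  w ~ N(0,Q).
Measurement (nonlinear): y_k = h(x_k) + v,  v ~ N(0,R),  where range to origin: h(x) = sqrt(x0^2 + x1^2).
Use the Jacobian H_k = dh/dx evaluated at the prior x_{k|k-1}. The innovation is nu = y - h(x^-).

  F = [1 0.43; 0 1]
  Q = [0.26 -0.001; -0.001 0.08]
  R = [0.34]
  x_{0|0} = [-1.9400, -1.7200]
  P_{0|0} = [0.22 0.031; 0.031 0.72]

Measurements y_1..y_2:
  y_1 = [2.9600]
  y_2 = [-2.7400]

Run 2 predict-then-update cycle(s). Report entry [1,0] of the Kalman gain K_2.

step 1: x^-=[-2.6796, -1.7200]  P^-=[0.6398 0.3396; 0.3396 0.8000]  H_jac=[-0.8415 -0.5402]  S=[1.3353]  K=[-0.5406; -0.5377]  nu=[-0.2241]  x^+=[-2.5584, -1.5995]  P^+=[0.2496 -0.0485; -0.0485 0.4140]
step 2: x^-=[-3.2462, -1.5995]  P^-=[0.5444 0.1285; 0.1285 0.4940]  H_jac=[-0.8970 -0.4420]  S=[0.9764]  K=[-0.5583; -0.3417]  nu=[-6.3589]  x^+=[0.3038, 0.5731]  P^+=[0.2401 -0.0577; -0.0577 0.3800]

K[1,0] = -0.3417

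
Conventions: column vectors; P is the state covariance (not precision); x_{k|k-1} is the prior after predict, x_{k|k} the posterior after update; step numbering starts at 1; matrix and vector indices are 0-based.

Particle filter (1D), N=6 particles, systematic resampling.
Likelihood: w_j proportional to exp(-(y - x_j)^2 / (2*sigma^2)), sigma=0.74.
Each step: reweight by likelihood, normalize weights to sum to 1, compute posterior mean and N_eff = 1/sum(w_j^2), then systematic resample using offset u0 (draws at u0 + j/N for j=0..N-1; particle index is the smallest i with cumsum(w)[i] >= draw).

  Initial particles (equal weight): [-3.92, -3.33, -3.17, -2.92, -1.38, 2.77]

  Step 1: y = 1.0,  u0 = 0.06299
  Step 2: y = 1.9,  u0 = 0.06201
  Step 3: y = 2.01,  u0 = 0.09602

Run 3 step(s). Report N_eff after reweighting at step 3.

N_eff = 6.0000

step 1: w=[0.0000, 0.0000, 0.0000, 0.0000, 0.0902, 0.9098]  mean=2.3957  Neff=1.1963  idx=[4, 5, 5, 5, 5, 5]
step 2: w=[0.0000, 0.2000, 0.2000, 0.2000, 0.2000, 0.2000]  mean=2.7699  Neff=5.0002  idx=[1, 2, 2, 3, 4, 5]
step 3: w=[0.1667, 0.1667, 0.1667, 0.1667, 0.1667, 0.1667]  mean=2.7700  Neff=6.0000  idx=[0, 1, 2, 3, 4, 5]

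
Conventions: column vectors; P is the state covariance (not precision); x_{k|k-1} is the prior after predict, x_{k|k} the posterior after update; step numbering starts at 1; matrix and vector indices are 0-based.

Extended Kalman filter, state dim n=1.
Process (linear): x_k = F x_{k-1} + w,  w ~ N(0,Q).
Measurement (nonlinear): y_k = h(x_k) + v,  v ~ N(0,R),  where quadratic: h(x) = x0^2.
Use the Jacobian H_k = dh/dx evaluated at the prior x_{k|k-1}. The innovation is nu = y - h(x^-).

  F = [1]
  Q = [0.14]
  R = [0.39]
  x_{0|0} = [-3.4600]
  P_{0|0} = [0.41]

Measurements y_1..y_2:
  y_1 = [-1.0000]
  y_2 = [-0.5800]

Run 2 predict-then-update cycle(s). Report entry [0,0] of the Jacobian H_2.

step 1: x^-=[-3.4600]  P^-=[0.5500]  H_jac=[-6.9200]  S=[26.7275]  K=[-0.1424]  nu=[-12.9716]  x^+=[-1.6128]  P^+=[0.0080]
step 2: x^-=[-1.6128]  P^-=[0.1480]  H_jac=[-3.2257]  S=[1.9302]  K=[-0.2474]  nu=[-3.1813]  x^+=[-0.8259]  P^+=[0.0299]

H_jac[0,0] = -3.2257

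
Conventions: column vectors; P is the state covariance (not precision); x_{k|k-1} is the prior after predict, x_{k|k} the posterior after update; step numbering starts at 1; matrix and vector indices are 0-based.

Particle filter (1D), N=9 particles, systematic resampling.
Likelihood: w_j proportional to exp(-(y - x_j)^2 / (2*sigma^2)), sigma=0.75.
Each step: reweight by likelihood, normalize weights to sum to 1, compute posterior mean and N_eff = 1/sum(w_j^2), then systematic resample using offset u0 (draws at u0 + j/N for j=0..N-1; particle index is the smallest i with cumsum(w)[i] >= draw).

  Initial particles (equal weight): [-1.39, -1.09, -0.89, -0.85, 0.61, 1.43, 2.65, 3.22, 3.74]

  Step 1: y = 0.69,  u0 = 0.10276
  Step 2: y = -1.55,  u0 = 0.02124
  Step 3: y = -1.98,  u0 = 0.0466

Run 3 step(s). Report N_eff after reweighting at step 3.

step 1: w=[0.0109, 0.0306, 0.0556, 0.0621, 0.5081, 0.3141, 0.0168, 0.0017, 0.0001]  mean=0.6590  Neff=2.7388  idx=[3, 4, 4, 4, 4, 4, 5, 5, 6]
step 2: w=[0.8902, 0.0218, 0.0218, 0.0218, 0.0218, 0.0218, 0.0005, 0.0005, 0.0000]  mean=-0.6889  Neff=1.2581  idx=[0, 0, 0, 0, 0, 0, 0, 0, 1]
step 3: w=[0.1249, 0.1249, 0.1249, 0.1249, 0.1249, 0.1249, 0.1249, 0.1249, 0.0010]  mean=-0.8485  Neff=8.0160  idx=[0, 1, 2, 3, 3, 4, 5, 6, 7]

N_eff = 8.0160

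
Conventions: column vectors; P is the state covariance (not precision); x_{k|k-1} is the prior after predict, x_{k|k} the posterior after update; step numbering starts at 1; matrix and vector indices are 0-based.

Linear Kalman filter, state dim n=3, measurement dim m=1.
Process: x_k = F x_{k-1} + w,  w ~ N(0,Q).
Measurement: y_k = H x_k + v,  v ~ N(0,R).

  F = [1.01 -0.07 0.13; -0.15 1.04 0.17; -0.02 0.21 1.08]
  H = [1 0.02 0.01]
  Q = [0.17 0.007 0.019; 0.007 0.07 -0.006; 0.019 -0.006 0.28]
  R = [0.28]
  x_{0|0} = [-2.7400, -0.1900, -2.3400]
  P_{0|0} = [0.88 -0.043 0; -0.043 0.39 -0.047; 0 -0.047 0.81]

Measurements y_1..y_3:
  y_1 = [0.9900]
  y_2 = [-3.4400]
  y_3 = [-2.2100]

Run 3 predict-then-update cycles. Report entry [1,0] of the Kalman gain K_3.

K[1,0] = 0.0559

step 1: x^-=[-3.0583, -0.1844, -2.5123]  P^-=[1.0902 -0.1882 0.1023; -0.1882 0.5318 0.1783; 0.1023 0.1783 1.2214]  S=[1.3651]  K=[0.7966; -0.1288; 0.0865]  nu=[4.0771]  x^+=[0.1895, -0.7095, -2.1596]  P^+=[0.2239 -0.0482 0.0082; -0.0482 0.5092 0.1935; 0.0082 0.1935 1.2112]
step 2: x^-=[-0.0396, -1.1334, -2.4852]  P^-=[0.4268 -0.0632 0.1664; -0.0632 0.7438 0.5537; 0.1664 0.5537 1.8031]  S=[0.7083]  K=[0.6032; -0.0604; 0.2760]  nu=[-3.3528]  x^+=[-2.0620, -0.9308, -3.4104]  P^+=[0.1691 -0.0374 0.0485; -0.0374 0.7412 0.5655; 0.0485 0.5655 1.7491]
step 3: x^-=[-2.4608, -1.2385, -3.8375]  P^-=[0.3835 0.0035 0.2677; 0.0035 1.1352 1.1268; 0.2677 1.1268 2.6077]  S=[0.6701]  K=[0.5763; 0.0559; 0.4720]  nu=[0.3139]  x^+=[-2.2799, -1.2209, -3.6893]  P^+=[0.1609 -0.0181 0.0854; -0.0181 1.1331 1.1091; 0.0854 1.1091 2.4584]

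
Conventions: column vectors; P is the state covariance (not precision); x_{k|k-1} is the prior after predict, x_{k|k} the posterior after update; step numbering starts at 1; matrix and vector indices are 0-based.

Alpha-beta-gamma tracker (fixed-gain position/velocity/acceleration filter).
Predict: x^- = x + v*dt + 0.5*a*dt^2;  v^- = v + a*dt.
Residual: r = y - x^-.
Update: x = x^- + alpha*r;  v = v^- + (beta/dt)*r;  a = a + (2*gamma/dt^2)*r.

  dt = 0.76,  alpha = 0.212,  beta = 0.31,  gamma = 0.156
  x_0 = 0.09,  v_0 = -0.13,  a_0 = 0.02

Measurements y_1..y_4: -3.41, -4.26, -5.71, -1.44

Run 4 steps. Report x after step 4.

x_post = -9.0908

step 1: x_pred=-0.0030  r=-3.4070  x^+=-0.7253  v^+=-1.5045  a^+=-1.8203
step 2: x_pred=-2.3944  r=-1.8656  x^+=-2.7899  v^+=-3.6489  a^+=-2.8281
step 3: x_pred=-6.3798  r=0.6698  x^+=-6.2378  v^+=-5.5250  a^+=-2.4662
step 4: x_pred=-11.1491  r=9.7091  x^+=-9.0908  v^+=-3.4391  a^+=2.7783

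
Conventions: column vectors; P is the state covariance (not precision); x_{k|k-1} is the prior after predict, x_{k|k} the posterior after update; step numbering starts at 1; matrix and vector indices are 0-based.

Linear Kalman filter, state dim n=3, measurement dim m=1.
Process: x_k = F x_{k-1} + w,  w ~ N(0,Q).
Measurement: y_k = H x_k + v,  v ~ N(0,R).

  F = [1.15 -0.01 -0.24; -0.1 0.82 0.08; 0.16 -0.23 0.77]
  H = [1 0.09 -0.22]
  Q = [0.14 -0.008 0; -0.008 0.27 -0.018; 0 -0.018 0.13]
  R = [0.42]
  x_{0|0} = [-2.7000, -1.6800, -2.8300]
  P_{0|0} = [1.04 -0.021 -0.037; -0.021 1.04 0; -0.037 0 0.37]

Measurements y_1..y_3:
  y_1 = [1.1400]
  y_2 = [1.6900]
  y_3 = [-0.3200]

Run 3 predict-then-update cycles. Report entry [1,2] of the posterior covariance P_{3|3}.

P_post[1,2] = -0.4000

step 1: x^-=[-2.4090, -1.3340, -2.2247]  P^-=[1.5577 -0.1673 0.0996; -0.1673 0.9861 -0.2089; 0.0996 -0.2089 0.4234]  S=[1.9405]  K=[0.7837; -0.0168; -0.0064]  nu=[3.1796]  x^+=[0.0828, -1.3875, -2.2449]  P^+=[0.3659 -0.1418 0.1093; -0.1418 0.9856 -0.2091; 0.1093 -0.2091 0.4234]
step 2: x^-=[0.6479, -1.3256, -1.3962]  P^-=[0.5904 -0.1461 0.1117; -0.1461 0.9331 -0.3407; 0.1117 -0.3407 0.5539]  S=[0.9828]  K=[0.5623; 0.0130; -0.0415]  nu=[0.8543]  x^+=[1.1283, -1.3145, -1.4317]  P^+=[0.2796 -0.1533 0.1347; -0.1533 0.9330 -0.3402; 0.1347 -0.3402 0.5522]
step 3: x^-=[1.6542, -1.3052, -0.6195]  P^-=[0.4692 -0.1203 0.0903; -0.1203 0.8820 -0.4052; 0.0903 -0.4052 0.6789]  S=[0.8839]  K=[0.4961; 0.0545; -0.1081]  nu=[-1.9931]  x^+=[0.6654, -1.4140, -0.4041]  P^+=[0.2517 -0.1442 0.1377; -0.1442 0.8794 -0.4000; 0.1377 -0.4000 0.6685]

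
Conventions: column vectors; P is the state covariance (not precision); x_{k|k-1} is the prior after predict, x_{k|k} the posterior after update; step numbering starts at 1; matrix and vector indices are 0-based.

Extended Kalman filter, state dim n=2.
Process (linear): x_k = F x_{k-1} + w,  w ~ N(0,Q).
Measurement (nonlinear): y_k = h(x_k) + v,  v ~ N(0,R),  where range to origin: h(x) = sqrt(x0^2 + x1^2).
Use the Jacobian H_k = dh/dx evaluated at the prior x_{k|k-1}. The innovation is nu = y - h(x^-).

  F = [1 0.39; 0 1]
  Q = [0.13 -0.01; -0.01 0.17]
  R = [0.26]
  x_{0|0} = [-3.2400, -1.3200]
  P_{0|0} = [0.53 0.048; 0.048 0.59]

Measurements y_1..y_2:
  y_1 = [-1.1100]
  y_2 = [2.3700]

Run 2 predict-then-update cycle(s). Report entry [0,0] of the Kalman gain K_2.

step 1: x^-=[-3.7548, -1.3200]  P^-=[0.7872 0.2681; 0.2681 0.7600]  H_jac=[-0.9434 -0.3317]  S=[1.2120]  K=[-0.6861; -0.4167]  nu=[-5.0901]  x^+=[-0.2624, 0.8009]  P^+=[0.2166 -0.0784; -0.0784 0.5496]
step 2: x^-=[0.0499, 0.8009]  P^-=[0.3691 0.1260; 0.1260 0.7196]  H_jac=[0.0622 0.9981]  S=[0.9939]  K=[0.1496; 0.7305]  nu=[1.5676]  x^+=[0.2844, 1.9460]  P^+=[0.3469 0.0174; 0.0174 0.1892]

K[0,0] = 0.1496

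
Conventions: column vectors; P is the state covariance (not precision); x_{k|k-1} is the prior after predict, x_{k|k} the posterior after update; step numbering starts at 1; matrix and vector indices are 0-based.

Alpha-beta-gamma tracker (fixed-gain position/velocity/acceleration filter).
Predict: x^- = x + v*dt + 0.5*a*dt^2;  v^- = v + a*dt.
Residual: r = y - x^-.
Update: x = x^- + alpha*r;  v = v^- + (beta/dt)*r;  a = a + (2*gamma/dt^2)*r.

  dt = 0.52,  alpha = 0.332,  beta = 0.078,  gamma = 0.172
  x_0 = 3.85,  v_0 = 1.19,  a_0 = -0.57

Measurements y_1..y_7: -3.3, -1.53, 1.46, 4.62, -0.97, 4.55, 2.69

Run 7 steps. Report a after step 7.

step 1: x_pred=4.3917  r=-7.6917  x^+=1.8381  v^+=-0.2602  a^+=-10.3553
step 2: x_pred=0.3028  r=-1.8328  x^+=-0.3057  v^+=-5.9199  a^+=-12.6870
step 3: x_pred=-5.0993  r=6.5593  x^+=-2.9216  v^+=-11.5332  a^+=-4.3423
step 4: x_pred=-9.5059  r=14.1259  x^+=-4.8161  v^+=-11.6723  a^+=13.6286
step 5: x_pred=-9.0431  r=8.0731  x^+=-6.3628  v^+=-3.3744  a^+=23.8992
step 6: x_pred=-4.8864  r=9.4364  x^+=-1.7535  v^+=10.4686  a^+=35.9040
step 7: x_pred=8.5444  r=-5.8544  x^+=6.6007  v^+=28.2605  a^+=28.4561

a_post = 28.4561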